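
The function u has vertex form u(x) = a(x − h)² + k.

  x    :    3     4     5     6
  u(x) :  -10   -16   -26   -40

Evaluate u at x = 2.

First differences -6, -10, -14; second difference -4 = 2a, so a = -2.
Expanding, the x-coefficient is −2ah = 4h; matching it to the data gives h = 2, and then k = -8.
So u(x) = -2(x − 2)² − 8.
u(2) = -2·0² − 8 = -8.

-8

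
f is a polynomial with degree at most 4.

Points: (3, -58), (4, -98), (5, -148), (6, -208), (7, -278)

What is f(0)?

2

Write f(k) = ak^4 + bk³ + ck² + dk + e; the 5 given values yield a linear system in the 5 coefficients.
Solving, the top 2 coefficients vanish, and f(k) = -5k² - 5k + 2.
The constant term is f(0) = 2.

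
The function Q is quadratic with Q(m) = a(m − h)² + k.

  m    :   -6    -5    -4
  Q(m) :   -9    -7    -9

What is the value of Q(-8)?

First differences 2, -2; second difference -4 = 2a, so a = -2.
Expanding, the m-coefficient is −2ah = 4h; matching it to the data gives h = -5, and then k = -7.
So Q(m) = -2(m + 5)² − 7.
Q(-8) = -2·(-3)² − 7 = -25.

-25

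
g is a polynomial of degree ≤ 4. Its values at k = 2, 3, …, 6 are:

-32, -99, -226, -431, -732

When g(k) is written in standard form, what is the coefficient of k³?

-3

First differences: -67, -127, -205, -301. Second differences: -60, -78, -96. Third differences: -18, -18.
Level-3 differences are constant, so g has degree 3.
Fitting a degree-3 polynomial gives g(k) = -3k³ - 3k² + 5k - 6.
The coefficient of k³ is -3.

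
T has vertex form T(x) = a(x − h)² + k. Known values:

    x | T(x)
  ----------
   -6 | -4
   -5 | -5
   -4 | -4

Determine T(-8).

4

First differences -1, 1; second difference 2 = 2a, so a = 1.
Expanding, the x-coefficient is −2ah = -2h; matching it to the data gives h = -5, and then k = -5.
So T(x) = 1(x + 5)² − 5.
T(-8) = 1·(-3)² − 5 = 4.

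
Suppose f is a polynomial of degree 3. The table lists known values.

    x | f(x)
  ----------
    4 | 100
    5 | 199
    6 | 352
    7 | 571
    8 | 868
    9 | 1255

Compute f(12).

First differences: 99, 153, 219, 297, 387. Second differences: 54, 66, 78, 90. Third differences: 12, 12, 12.
Level-3 differences are constant, so f has degree 3.
Fitting a degree-3 polynomial gives f(x) = 2x³ - 3x² + 4x + 4.
Then f(12) = 3076.

3076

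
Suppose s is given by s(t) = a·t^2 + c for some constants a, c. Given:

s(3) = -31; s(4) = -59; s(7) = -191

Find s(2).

From s(3) = -31 and s(4) = -59: 9a + c = -31 and 16a + c = -59.
Subtracting: 7a = -28, so a = -4; then c = -31 − (-4)·9 = 5.
So s(t) = -4t² + 5, and s(2) = -11.

-11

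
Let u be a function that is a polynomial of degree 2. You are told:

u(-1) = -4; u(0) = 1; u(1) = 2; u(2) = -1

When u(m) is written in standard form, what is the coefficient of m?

3

First differences: 5, 1, -3. Second differences: -4, -4.
Level-2 differences are constant, so u has degree 2.
Fitting a degree-2 polynomial gives u(m) = -2m² + 3m + 1.
The coefficient of m is 3.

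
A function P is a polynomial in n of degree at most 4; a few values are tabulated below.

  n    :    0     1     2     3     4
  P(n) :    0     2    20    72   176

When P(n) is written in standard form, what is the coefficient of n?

First differences: 2, 18, 52, 104. Second differences: 16, 34, 52. Third differences: 18, 18.
Level-3 differences are constant, so P has degree 3.
Fitting a degree-3 polynomial gives P(n) = 3n³ - n².
The coefficient of n is 0.

0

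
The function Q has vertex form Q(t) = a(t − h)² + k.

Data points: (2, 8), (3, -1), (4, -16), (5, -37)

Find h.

1

First differences -9, -15, -21; second difference -6 = 2a, so a = -3.
Expanding, the t-coefficient is −2ah = 6h; matching it to the data gives h = 1, and then k = 11.
So Q(t) = -3(t − 1)² + 11.
Hence h = 1.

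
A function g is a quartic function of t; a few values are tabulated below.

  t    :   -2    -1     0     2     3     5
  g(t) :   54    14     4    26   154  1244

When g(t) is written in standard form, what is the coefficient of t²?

1

Write g(t) = at^4 + bt³ + ct² + dt + e; the 6 given values yield a linear system in the 5 coefficients.
Solving, g(t) = 2t^4 + t² - 7t + 4.
The coefficient of t² is 1.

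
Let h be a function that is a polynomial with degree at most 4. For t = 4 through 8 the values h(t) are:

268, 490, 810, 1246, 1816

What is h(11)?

4510

First differences: 222, 320, 436, 570. Second differences: 98, 116, 134. Third differences: 18, 18.
Level-3 differences are constant, so h has degree 3.
Fitting a degree-3 polynomial gives h(t) = 3t³ + 4t² + 3t.
Then h(11) = 4510.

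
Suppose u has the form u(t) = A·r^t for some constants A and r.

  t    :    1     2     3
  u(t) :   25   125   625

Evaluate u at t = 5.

15625

Consecutive ratio: 125/25 = 5, and 625/125 = 5, so r = 5.
Then A·5^1 = 25 gives A = 5, and u(t) = 5·5^t.
u(5) = 5·5^5 = 15625.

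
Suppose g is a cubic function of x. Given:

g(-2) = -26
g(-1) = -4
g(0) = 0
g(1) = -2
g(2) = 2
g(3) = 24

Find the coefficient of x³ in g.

2

Write g(x) = ax³ + bx² + cx + d; the 6 given values yield a linear system in the 4 coefficients.
Solving, g(x) = 2x³ - 3x² - x.
The coefficient of x³ is 2.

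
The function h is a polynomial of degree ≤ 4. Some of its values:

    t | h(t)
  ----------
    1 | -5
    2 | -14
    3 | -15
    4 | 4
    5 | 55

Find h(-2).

First differences: -9, -1, 19, 51. Second differences: 8, 20, 32. Third differences: 12, 12.
Level-3 differences are constant, so h has degree 3.
Fitting a degree-3 polynomial gives h(t) = 2t³ - 8t² + t.
Then h(-2) = -50.

-50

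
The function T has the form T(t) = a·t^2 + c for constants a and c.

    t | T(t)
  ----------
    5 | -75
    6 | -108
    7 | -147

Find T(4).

From T(5) = -75 and T(6) = -108: 25a + c = -75 and 36a + c = -108.
Subtracting: 11a = -33, so a = -3; then c = -75 − (-3)·25 = 0.
So T(t) = -3t² + 0, and T(4) = -48.

-48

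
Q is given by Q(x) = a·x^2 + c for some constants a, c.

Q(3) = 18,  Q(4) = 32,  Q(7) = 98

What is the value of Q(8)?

From Q(3) = 18 and Q(4) = 32: 9a + c = 18 and 16a + c = 32.
Subtracting: 7a = 14, so a = 2; then c = 18 − 2·9 = 0.
So Q(x) = 2x² + 0, and Q(8) = 128.

128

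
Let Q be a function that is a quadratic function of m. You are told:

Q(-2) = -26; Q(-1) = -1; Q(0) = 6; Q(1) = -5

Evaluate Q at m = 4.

-146

Write Q(m) = am² + bm + c; the 4 given values yield a linear system in the 3 coefficients.
Solving, Q(m) = -9m² - 2m + 6.
Then Q(4) = -146.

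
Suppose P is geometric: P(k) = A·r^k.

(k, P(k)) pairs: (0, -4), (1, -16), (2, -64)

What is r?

4

Consecutive ratio: -16/(-4) = 4, and -64/(-16) = 4, so r = 4.
Then A·4^0 = -4 gives A = -4, and P(k) = -4·4^k.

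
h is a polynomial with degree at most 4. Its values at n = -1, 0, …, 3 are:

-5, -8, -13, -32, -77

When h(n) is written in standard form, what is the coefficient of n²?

First differences: -3, -5, -19, -45. Second differences: -2, -14, -26. Third differences: -12, -12.
Level-3 differences are constant, so h has degree 3.
Fitting a degree-3 polynomial gives h(n) = -2n³ - n² - 2n - 8.
The coefficient of n² is -1.

-1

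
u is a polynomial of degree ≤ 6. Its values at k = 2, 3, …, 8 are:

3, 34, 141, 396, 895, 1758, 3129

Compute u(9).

First differences: 31, 107, 255, 499, 863, 1371. Second differences: 76, 148, 244, 364, 508. Third differences: 72, 96, 120, 144. Fourth differences: 24, 24, 24.
Level-4 differences are constant, so u has degree 4.
Fitting a degree-4 polynomial gives u(k) = k^4 - 2k³ + k² - k + 1.
Then u(9) = 5176.

5176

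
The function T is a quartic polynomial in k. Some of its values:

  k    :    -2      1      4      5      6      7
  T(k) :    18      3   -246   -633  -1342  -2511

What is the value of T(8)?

Write T(k) = ak^4 + bk³ + ck² + dk + e; the 6 given values yield a linear system in the 5 coefficients.
Solving, T(k) = -k^4 - k³ + 5k² - 2k + 2.
Then T(8) = -4302.

-4302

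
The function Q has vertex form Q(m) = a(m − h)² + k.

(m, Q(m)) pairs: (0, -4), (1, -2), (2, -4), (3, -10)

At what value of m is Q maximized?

First differences 2, -2, -6; second difference -4 = 2a, so a = -2.
Expanding, the m-coefficient is −2ah = 4h; matching it to the data gives h = 1, and then k = -2.
So Q(m) = -2(m − 1)² − 2.
Hence h = 1.

1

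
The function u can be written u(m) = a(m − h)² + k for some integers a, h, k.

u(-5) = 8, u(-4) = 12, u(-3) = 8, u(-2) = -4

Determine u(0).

First differences 4, -4, -12; second difference -8 = 2a, so a = -4.
Expanding, the m-coefficient is −2ah = 8h; matching it to the data gives h = -4, and then k = 12.
So u(m) = -4(m + 4)² + 12.
u(0) = -4·4² + 12 = -52.

-52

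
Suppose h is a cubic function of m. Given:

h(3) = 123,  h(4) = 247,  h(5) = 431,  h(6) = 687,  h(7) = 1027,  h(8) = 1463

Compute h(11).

Write h(m) = am³ + bm² + cm + d; the 6 given values yield a linear system in the 4 coefficients.
Solving, h(m) = 2m³ + 6m² + 8m - 9.
Then h(11) = 3467.

3467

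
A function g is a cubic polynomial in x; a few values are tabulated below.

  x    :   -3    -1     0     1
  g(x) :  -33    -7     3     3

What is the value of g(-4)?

Write g(x) = ax³ + bx² + cx + d; the 4 given values yield a linear system in the 4 coefficients.
Solving, g(x) = -x³ - 5x² + 6x + 3.
Then g(-4) = -37.

-37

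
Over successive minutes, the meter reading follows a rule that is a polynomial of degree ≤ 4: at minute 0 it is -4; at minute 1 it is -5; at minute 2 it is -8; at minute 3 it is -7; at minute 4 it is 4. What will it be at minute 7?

157

Write the value at x as u(x).
First differences: -1, -3, 1, 11. Second differences: -2, 4, 10. Third differences: 6, 6.
Level-3 differences are constant, so u has degree 3.
Fitting a degree-3 polynomial gives u(x) = x³ - 4x² + 2x - 4.
Then u(7) = 157.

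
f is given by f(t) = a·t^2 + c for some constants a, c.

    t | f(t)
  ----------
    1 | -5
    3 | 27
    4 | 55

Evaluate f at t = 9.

From f(1) = -5 and f(3) = 27: 1a + c = -5 and 9a + c = 27.
Subtracting: 8a = 32, so a = 4; then c = -5 − 4·1 = -9.
So f(t) = 4t² − 9, and f(9) = 315.

315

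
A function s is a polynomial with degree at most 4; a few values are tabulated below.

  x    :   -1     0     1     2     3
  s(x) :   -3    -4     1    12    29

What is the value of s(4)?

52

Write s(x) = ax^4 + bx³ + cx² + dx + e; the 5 given values yield a linear system in the 5 coefficients.
Solving, the top 2 coefficients vanish, and s(x) = 3x² + 2x - 4.
Then s(4) = 52.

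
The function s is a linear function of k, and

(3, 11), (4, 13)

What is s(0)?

5

Write s(k) = ak + b; the 2 given values yield a linear system in the 2 coefficients.
Solving, s(k) = 2k + 5.
Then s(0) = 5.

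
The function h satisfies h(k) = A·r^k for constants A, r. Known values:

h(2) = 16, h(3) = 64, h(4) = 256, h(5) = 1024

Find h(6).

4096

Consecutive ratio: 64/16 = 4, and 256/64 = 4, so r = 4.
Then A·4^2 = 16 gives A = 1, and h(k) = 1·4^k.
h(6) = 1·4^6 = 4096.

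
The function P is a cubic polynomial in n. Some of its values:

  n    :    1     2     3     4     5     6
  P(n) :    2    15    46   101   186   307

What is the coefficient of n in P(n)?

-3

First differences: 13, 31, 55, 85, 121. Second differences: 18, 24, 30, 36. Third differences: 6, 6, 6.
Level-3 differences are constant, so P has degree 3.
Fitting a degree-3 polynomial gives P(n) = n³ + 3n² - 3n + 1.
The coefficient of n is -3.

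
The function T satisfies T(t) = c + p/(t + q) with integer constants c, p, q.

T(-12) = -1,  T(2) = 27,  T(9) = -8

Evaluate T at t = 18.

-5

(T(t) − c)(t + q) = p for each data point; the three points give a linear system in c and q, then p follows.
Solving: c = -3, q = -3, p = -30, so T(t) = -3 − 30/(t − 3).
Then T(18) = -3 − 30/15 = -5.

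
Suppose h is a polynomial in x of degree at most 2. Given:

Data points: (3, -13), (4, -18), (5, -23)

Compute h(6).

-28

Write h(x) = ax² + bx + c; the 3 given values yield a linear system in the 3 coefficients.
Solving, the leading coefficient vanishes, and h(x) = -5x + 2.
Then h(6) = -28.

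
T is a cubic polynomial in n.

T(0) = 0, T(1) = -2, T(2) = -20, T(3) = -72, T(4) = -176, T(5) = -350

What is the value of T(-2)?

First differences: -2, -18, -52, -104, -174. Second differences: -16, -34, -52, -70. Third differences: -18, -18, -18.
Level-3 differences are constant, so T has degree 3.
Fitting a degree-3 polynomial gives T(n) = -3n³ + n².
Then T(-2) = 28.

28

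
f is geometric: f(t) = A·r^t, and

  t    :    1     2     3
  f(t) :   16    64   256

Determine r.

4

Consecutive ratio: 64/16 = 4, and 256/64 = 4, so r = 4.
Then A·4^1 = 16 gives A = 4, and f(t) = 4·4^t.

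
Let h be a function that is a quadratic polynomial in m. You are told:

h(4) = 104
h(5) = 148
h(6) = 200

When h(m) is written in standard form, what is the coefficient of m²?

Write h(m) = am² + bm + c; the 3 given values yield a linear system in the 3 coefficients.
Solving, h(m) = 4m² + 8m + 8.
The coefficient of m² is 4.

4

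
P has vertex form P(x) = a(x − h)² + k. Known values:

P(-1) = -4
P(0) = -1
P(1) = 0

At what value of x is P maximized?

1

First differences 3, 1; second difference -2 = 2a, so a = -1.
Expanding, the x-coefficient is −2ah = 2h; matching it to the data gives h = 1, and then k = 0.
So P(x) = -1(x − 1)² + 0.
Hence h = 1.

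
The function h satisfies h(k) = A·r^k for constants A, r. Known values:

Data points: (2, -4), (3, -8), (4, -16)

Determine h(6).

-64

Consecutive ratio: -8/(-4) = 2, and -16/(-8) = 2, so r = 2.
Then A·2^2 = -4 gives A = -1, and h(k) = -1·2^k.
h(6) = -1·2^6 = -64.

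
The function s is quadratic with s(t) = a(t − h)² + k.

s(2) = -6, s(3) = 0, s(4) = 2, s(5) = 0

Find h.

4

First differences 6, 2, -2; second difference -4 = 2a, so a = -2.
Expanding, the t-coefficient is −2ah = 4h; matching it to the data gives h = 4, and then k = 2.
So s(t) = -2(t − 4)² + 2.
Hence h = 4.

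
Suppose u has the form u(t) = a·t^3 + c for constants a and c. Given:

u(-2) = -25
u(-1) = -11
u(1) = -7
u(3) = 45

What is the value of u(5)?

From u(-2) = -25 and u(-1) = -11: -8a + c = -25 and -1a + c = -11.
Subtracting: 7a = 14, so a = 2; then c = -25 − 2·(-8) = -9.
So u(t) = 2t³ − 9, and u(5) = 241.

241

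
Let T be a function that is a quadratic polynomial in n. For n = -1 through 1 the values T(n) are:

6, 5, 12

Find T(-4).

57

Write T(n) = an² + bn + c; the 3 given values yield a linear system in the 3 coefficients.
Solving, T(n) = 4n² + 3n + 5.
Then T(-4) = 57.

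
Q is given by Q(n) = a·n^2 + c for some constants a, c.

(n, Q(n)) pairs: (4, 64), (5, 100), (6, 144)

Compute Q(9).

324

From Q(4) = 64 and Q(5) = 100: 16a + c = 64 and 25a + c = 100.
Subtracting: 9a = 36, so a = 4; then c = 64 − 4·16 = 0.
So Q(n) = 4n² + 0, and Q(9) = 324.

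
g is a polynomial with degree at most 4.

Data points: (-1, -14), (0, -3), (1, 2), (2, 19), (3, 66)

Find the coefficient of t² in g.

First differences: 11, 5, 17, 47. Second differences: -6, 12, 30. Third differences: 18, 18.
Level-3 differences are constant, so g has degree 3.
Fitting a degree-3 polynomial gives g(t) = 3t³ - 3t² + 5t - 3.
The coefficient of t² is -3.

-3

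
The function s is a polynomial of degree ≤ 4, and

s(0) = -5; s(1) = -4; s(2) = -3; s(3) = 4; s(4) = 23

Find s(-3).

First differences: 1, 1, 7, 19. Second differences: 0, 6, 12. Third differences: 6, 6.
Level-3 differences are constant, so s has degree 3.
Fitting a degree-3 polynomial gives s(m) = m³ - 3m² + 3m - 5.
Then s(-3) = -68.

-68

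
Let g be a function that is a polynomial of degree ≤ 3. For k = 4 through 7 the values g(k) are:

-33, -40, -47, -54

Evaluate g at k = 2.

-19

First differences: -7, -7, -7.
Level-1 differences are constant, so g has degree 1.
Fitting a degree-1 polynomial gives g(k) = -7k - 5.
Then g(2) = -19.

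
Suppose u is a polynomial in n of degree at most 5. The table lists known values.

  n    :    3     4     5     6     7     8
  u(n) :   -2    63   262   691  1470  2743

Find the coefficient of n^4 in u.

1

First differences: 65, 199, 429, 779, 1273. Second differences: 134, 230, 350, 494. Third differences: 96, 120, 144. Fourth differences: 24, 24.
Level-4 differences are constant, so u has degree 4.
Fitting a degree-4 polynomial gives u(n) = n^4 - 2n³ - 6n² + 6n + 7.
The coefficient of n^4 is 1.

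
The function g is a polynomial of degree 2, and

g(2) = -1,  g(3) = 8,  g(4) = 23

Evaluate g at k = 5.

Write g(k) = ak² + bk + c; the 3 given values yield a linear system in the 3 coefficients.
Solving, g(k) = 3k² - 6k - 1.
Then g(5) = 44.

44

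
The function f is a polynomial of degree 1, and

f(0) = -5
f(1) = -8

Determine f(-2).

Write f(n) = an + b; the 2 given values yield a linear system in the 2 coefficients.
Solving, f(n) = -3n - 5.
Then f(-2) = 1.

1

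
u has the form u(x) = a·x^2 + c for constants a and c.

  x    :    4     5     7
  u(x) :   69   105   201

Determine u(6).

149

From u(4) = 69 and u(5) = 105: 16a + c = 69 and 25a + c = 105.
Subtracting: 9a = 36, so a = 4; then c = 69 − 4·16 = 5.
So u(x) = 4x² + 5, and u(6) = 149.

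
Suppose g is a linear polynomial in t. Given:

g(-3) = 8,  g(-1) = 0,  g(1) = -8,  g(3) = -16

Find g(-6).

Write g(t) = at + b; the 4 given values yield a linear system in the 2 coefficients.
Solving, g(t) = -4t - 4.
Then g(-6) = 20.

20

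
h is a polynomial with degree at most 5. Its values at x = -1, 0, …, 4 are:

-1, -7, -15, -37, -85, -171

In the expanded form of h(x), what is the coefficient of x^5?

First differences: -6, -8, -22, -48, -86. Second differences: -2, -14, -26, -38. Third differences: -12, -12, -12.
Level-3 differences are constant, so h has degree 3.
Fitting a degree-3 polynomial gives h(x) = -2x³ - x² - 5x - 7.
The coefficient of x^5 is 0.

0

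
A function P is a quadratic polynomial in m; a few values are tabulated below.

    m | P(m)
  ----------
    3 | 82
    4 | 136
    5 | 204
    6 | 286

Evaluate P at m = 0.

4

First differences: 54, 68, 82. Second differences: 14, 14.
Level-2 differences are constant, so P has degree 2.
Fitting a degree-2 polynomial gives P(m) = 7m² + 5m + 4.
Then P(0) = 4.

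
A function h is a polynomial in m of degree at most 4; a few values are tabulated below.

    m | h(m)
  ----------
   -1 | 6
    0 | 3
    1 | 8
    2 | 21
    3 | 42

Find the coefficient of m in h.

Write h(m) = am^4 + bm³ + cm² + dm + e; the 5 given values yield a linear system in the 5 coefficients.
Solving, the top 2 coefficients vanish, and h(m) = 4m² + m + 3.
The coefficient of m is 1.

1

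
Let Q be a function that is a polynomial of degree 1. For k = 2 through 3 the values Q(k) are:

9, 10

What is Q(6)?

Write Q(k) = ak + b; the 2 given values yield a linear system in the 2 coefficients.
Solving, Q(k) = k + 7.
Then Q(6) = 13.

13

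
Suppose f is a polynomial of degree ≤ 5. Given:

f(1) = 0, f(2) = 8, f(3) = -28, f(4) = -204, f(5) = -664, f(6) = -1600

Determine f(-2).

Write f(m) = am^5 + bm^4 + cm³ + dm² + em + p; the 6 given values yield a linear system in the 6 coefficients.
Solving, the leading coefficient vanishes, and f(m) = -2m^4 + 4m³ + 4m² - 2m - 4.
Then f(-2) = -48.

-48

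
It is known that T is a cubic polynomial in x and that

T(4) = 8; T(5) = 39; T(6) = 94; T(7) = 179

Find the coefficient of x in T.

Write T(x) = ax³ + bx² + cx + d; the 4 given values yield a linear system in the 4 coefficients.
Solving, T(x) = x³ - 3x² - 3x + 4.
The coefficient of x is -3.

-3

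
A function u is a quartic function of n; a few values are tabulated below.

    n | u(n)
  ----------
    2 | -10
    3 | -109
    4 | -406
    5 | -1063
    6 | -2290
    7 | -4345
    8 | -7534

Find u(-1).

-1

First differences: -99, -297, -657, -1227, -2055, -3189. Second differences: -198, -360, -570, -828, -1134. Third differences: -162, -210, -258, -306. Fourth differences: -48, -48, -48.
Level-4 differences are constant, so u has degree 4.
Fitting a degree-4 polynomial gives u(n) = -2n^4 + n³ + 2n² + 2n + 2.
Then u(-1) = -1.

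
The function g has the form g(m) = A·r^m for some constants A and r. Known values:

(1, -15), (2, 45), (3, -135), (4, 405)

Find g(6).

Consecutive ratio: 45/(-15) = -3, and -135/45 = -3, so r = -3.
Then A·(-3)^1 = -15 gives A = 5, and g(m) = 5·(-3)^m.
g(6) = 5·(-3)^6 = 3645.

3645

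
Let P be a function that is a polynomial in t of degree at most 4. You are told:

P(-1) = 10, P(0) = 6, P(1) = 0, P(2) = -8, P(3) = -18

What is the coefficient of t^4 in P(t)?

0

Write P(t) = at^4 + bt³ + ct² + dt + e; the 5 given values yield a linear system in the 5 coefficients.
Solving, the top 2 coefficients vanish, and P(t) = -t² - 5t + 6.
The coefficient of t^4 is 0.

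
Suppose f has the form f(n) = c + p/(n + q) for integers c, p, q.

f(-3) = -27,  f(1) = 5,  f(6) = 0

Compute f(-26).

-4

(f(n) − c)(n + q) = p for each data point; the three points give a linear system in c and q, then p follows.
Solving: c = -3, q = 2, p = 24, so f(n) = -3 + 24/(n + 2).
Then f(-26) = -3 + 24/(-24) = -4.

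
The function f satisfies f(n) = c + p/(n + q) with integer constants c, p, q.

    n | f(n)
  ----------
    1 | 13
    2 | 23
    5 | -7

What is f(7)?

-2

(f(n) − c)(n + q) = p for each data point; the three points give a linear system in c and q, then p follows.
Solving: c = 3, q = -3, p = -20, so f(n) = 3 − 20/(n − 3).
Then f(7) = 3 − 20/4 = -2.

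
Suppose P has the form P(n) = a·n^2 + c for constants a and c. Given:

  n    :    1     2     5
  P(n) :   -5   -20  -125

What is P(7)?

From P(1) = -5 and P(2) = -20: 1a + c = -5 and 4a + c = -20.
Subtracting: 3a = -15, so a = -5; then c = -5 − (-5)·1 = 0.
So P(n) = -5n² + 0, and P(7) = -245.

-245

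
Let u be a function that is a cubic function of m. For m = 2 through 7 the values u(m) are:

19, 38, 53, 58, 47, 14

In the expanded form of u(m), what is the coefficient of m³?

-1

First differences: 19, 15, 5, -11, -33. Second differences: -4, -10, -16, -22. Third differences: -6, -6, -6.
Level-3 differences are constant, so u has degree 3.
Fitting a degree-3 polynomial gives u(m) = -m³ + 7m² + 3m - 7.
The coefficient of m³ is -1.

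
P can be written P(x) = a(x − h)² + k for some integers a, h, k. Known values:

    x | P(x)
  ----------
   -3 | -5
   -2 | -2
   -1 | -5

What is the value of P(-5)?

-29

First differences 3, -3; second difference -6 = 2a, so a = -3.
Expanding, the x-coefficient is −2ah = 6h; matching it to the data gives h = -2, and then k = -2.
So P(x) = -3(x + 2)² − 2.
P(-5) = -3·(-3)² − 2 = -29.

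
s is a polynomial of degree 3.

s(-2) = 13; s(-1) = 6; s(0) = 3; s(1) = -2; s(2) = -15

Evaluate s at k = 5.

-162

First differences: -7, -3, -5, -13. Second differences: 4, -2, -8. Third differences: -6, -6.
Level-3 differences are constant, so s has degree 3.
Fitting a degree-3 polynomial gives s(k) = -k³ - k² - 3k + 3.
Then s(5) = -162.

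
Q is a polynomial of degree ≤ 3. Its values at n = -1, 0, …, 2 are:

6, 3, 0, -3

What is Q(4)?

First differences: -3, -3, -3.
Level-1 differences are constant, so Q has degree 1.
Fitting a degree-1 polynomial gives Q(n) = -3n + 3.
Then Q(4) = -9.

-9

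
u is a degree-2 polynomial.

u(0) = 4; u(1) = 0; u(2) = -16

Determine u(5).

Write u(x) = ax² + bx + c; the 3 given values yield a linear system in the 3 coefficients.
Solving, u(x) = -6x² + 2x + 4.
Then u(5) = -136.

-136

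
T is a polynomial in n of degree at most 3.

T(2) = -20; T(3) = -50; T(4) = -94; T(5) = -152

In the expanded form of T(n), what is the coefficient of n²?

-7

First differences: -30, -44, -58. Second differences: -14, -14.
Level-2 differences are constant, so T has degree 2.
Fitting a degree-2 polynomial gives T(n) = -7n² + 5n - 2.
The coefficient of n² is -7.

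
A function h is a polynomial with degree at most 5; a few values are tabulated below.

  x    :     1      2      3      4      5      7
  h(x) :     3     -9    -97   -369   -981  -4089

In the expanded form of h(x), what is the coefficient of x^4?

-2

Write h(x) = ax^5 + bx^4 + cx³ + dx² + ex + p; the 6 given values yield a linear system in the 6 coefficients.
Solving, the leading coefficient vanishes, and h(x) = -2x^4 + 2x³ + 4x - 1.
The coefficient of x^4 is -2.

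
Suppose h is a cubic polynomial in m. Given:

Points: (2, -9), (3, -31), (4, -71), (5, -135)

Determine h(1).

Write h(m) = am³ + bm² + cm + d; the 4 given values yield a linear system in the 4 coefficients.
Solving, h(m) = -m³ - 3m + 5.
Then h(1) = 1.

1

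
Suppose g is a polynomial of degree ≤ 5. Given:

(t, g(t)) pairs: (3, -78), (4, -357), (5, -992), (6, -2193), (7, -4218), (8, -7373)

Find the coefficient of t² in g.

First differences: -279, -635, -1201, -2025, -3155. Second differences: -356, -566, -824, -1130. Third differences: -210, -258, -306. Fourth differences: -48, -48.
Level-4 differences are constant, so g has degree 4.
Fitting a degree-4 polynomial gives g(t) = -2t^4 + t³ + 4t² + 6t + 3.
The coefficient of t² is 4.

4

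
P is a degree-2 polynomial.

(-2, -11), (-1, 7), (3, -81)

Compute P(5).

Write P(m) = am² + bm + c; the 3 given values yield a linear system in the 3 coefficients.
Solving, P(m) = -8m² - 6m + 9.
Then P(5) = -221.

-221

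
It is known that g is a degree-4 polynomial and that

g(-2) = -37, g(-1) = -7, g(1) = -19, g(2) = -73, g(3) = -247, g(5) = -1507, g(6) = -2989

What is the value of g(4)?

-667

Write g(x) = ax^4 + bx³ + cx² + dx + e; the 7 given values yield a linear system in the 5 coefficients.
Solving, g(x) = -2x^4 - x³ - 4x² - 5x - 7.
Then g(4) = -667.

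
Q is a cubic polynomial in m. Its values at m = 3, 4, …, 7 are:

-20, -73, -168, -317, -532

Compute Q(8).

First differences: -53, -95, -149, -215. Second differences: -42, -54, -66. Third differences: -12, -12.
Level-3 differences are constant, so Q has degree 3.
Fitting a degree-3 polynomial gives Q(m) = -2m³ + 3m² + 7.
Then Q(8) = -825.

-825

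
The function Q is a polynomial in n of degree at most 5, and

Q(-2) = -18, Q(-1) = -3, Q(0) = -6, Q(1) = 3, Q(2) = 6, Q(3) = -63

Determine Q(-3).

-129

Write Q(n) = an^5 + bn^4 + cn³ + dn² + en + p; the 6 given values yield a linear system in the 6 coefficients.
Solving, the leading coefficient vanishes, and Q(n) = -2n^4 + n³ + 8n² + 2n - 6.
Then Q(-3) = -129.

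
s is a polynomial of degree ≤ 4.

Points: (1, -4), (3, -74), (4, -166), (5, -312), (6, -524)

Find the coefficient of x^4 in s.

0

Write s(x) = ax^4 + bx³ + cx² + dx + e; the 5 given values yield a linear system in the 5 coefficients.
Solving, the leading coefficient vanishes, and s(x) = -2x³ - 3x² + 3x - 2.
The coefficient of x^4 is 0.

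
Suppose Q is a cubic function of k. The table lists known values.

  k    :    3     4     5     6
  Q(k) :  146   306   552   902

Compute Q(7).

Write Q(k) = ak³ + bk² + ck + d; the 4 given values yield a linear system in the 4 coefficients.
Solving, Q(k) = 3k³ + 7k² + 2.
Then Q(7) = 1374.

1374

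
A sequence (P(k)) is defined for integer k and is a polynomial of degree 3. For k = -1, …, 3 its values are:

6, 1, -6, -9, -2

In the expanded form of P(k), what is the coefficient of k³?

1

First differences: -5, -7, -3, 7. Second differences: -2, 4, 10. Third differences: 6, 6.
Level-3 differences are constant, so P has degree 3.
Fitting a degree-3 polynomial gives P(k) = k³ - k² - 7k + 1.
The coefficient of k³ is 1.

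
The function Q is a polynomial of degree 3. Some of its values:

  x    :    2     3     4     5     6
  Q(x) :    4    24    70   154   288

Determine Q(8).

754

First differences: 20, 46, 84, 134. Second differences: 26, 38, 50. Third differences: 12, 12.
Level-3 differences are constant, so Q has degree 3.
Fitting a degree-3 polynomial gives Q(x) = 2x³ - 5x² + 7x - 6.
Then Q(8) = 754.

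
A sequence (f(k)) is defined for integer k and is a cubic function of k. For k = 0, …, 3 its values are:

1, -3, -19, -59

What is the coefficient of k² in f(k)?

Write f(k) = ak³ + bk² + ck + d; the 4 given values yield a linear system in the 4 coefficients.
Solving, f(k) = -2k³ - 2k + 1.
The coefficient of k² is 0.

0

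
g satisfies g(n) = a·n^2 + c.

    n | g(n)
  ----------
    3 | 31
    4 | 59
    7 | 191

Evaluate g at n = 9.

From g(3) = 31 and g(4) = 59: 9a + c = 31 and 16a + c = 59.
Subtracting: 7a = 28, so a = 4; then c = 31 − 4·9 = -5.
So g(n) = 4n² − 5, and g(9) = 319.

319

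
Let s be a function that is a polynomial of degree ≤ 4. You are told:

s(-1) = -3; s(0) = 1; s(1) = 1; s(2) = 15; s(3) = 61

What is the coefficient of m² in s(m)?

Write s(m) = am^4 + bm³ + cm² + dm + e; the 5 given values yield a linear system in the 5 coefficients.
Solving, the leading coefficient vanishes, and s(m) = 3m³ - 2m² - m + 1.
The coefficient of m² is -2.

-2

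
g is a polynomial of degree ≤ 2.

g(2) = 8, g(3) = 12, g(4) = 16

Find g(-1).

First differences: 4, 4.
Level-1 differences are constant, so g has degree 1.
Fitting a degree-1 polynomial gives g(m) = 4m.
Then g(-1) = -4.

-4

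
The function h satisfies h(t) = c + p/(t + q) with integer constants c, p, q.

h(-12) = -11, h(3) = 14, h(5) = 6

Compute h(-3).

-26

(h(t) − c)(t + q) = p for each data point; the three points give a linear system in c and q, then p follows.
Solving: c = -6, q = 0, p = 60, so h(t) = -6 + 60/(t + 0).
Then h(-3) = -6 + 60/(-3) = -26.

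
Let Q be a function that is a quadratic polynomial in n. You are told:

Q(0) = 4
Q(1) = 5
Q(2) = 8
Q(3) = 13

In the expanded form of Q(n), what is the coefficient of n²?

Write Q(n) = an² + bn + c; the 4 given values yield a linear system in the 3 coefficients.
Solving, Q(n) = n² + 4.
The coefficient of n² is 1.

1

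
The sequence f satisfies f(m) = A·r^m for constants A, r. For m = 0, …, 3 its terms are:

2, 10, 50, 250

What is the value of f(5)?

Consecutive ratio: 10/2 = 5, and 50/10 = 5, so r = 5.
Then A·5^0 = 2 gives A = 2, and f(m) = 2·5^m.
f(5) = 2·5^5 = 6250.

6250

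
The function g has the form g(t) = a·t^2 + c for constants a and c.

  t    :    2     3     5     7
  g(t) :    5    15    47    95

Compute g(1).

-1

From g(2) = 5 and g(3) = 15: 4a + c = 5 and 9a + c = 15.
Subtracting: 5a = 10, so a = 2; then c = 5 − 2·4 = -3.
So g(t) = 2t² − 3, and g(1) = -1.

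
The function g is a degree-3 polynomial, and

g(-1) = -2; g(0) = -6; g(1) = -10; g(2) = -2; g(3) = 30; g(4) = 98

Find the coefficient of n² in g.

0

First differences: -4, -4, 8, 32, 68. Second differences: 0, 12, 24, 36. Third differences: 12, 12, 12.
Level-3 differences are constant, so g has degree 3.
Fitting a degree-3 polynomial gives g(n) = 2n³ - 6n - 6.
The coefficient of n² is 0.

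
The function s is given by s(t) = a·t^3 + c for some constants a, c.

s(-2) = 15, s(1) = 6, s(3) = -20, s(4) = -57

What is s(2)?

From s(-2) = 15 and s(1) = 6: -8a + c = 15 and 1a + c = 6.
Subtracting: 9a = -9, so a = -1; then c = 15 − (-1)·(-8) = 7.
So s(t) = -1t³ + 7, and s(2) = -1.

-1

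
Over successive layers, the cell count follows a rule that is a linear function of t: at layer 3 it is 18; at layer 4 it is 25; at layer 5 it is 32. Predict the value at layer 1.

Write the value at t as f(t).
First differences: 7, 7.
Level-1 differences are constant, so f has degree 1.
Fitting a degree-1 polynomial gives f(t) = 7t - 3.
Then f(1) = 4.

4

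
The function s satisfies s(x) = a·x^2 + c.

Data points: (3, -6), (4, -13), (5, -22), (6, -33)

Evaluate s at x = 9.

From s(3) = -6 and s(4) = -13: 9a + c = -6 and 16a + c = -13.
Subtracting: 7a = -7, so a = -1; then c = -6 − (-1)·9 = 3.
So s(x) = -1x² + 3, and s(9) = -78.

-78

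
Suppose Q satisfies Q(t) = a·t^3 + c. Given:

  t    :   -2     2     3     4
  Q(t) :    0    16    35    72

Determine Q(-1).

7

From Q(-2) = 0 and Q(2) = 16: -8a + c = 0 and 8a + c = 16.
Subtracting: 16a = 16, so a = 1; then c = 0 − 1·(-8) = 8.
So Q(t) = 1t³ + 8, and Q(-1) = 7.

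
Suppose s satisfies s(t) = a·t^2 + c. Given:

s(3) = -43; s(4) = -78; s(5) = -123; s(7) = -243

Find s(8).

From s(3) = -43 and s(4) = -78: 9a + c = -43 and 16a + c = -78.
Subtracting: 7a = -35, so a = -5; then c = -43 − (-5)·9 = 2.
So s(t) = -5t² + 2, and s(8) = -318.

-318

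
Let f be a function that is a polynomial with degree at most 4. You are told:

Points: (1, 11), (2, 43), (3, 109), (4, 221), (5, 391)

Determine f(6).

First differences: 32, 66, 112, 170. Second differences: 34, 46, 58. Third differences: 12, 12.
Level-3 differences are constant, so f has degree 3.
Fitting a degree-3 polynomial gives f(m) = 2m³ + 5m² + 3m + 1.
Then f(6) = 631.

631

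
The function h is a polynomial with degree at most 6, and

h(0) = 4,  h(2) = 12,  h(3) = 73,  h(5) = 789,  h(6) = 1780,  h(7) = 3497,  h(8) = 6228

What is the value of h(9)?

Write h(x) = ax^6 + bx^5 + cx^4 + dx³ + ex² + px + q; the 7 given values yield a linear system in the 7 coefficients.
Solving, the top 2 coefficients vanish, and h(x) = 2x^4 - 4x³ + x² + 2x + 4.
Then h(9) = 10309.

10309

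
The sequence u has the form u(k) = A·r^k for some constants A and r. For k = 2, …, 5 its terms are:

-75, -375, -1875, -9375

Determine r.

Consecutive ratio: -375/(-75) = 5, and -1875/(-375) = 5, so r = 5.
Then A·5^2 = -75 gives A = -3, and u(k) = -3·5^k.

5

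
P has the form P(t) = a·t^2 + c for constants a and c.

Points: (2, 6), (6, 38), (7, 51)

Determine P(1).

From P(2) = 6 and P(6) = 38: 4a + c = 6 and 36a + c = 38.
Subtracting: 32a = 32, so a = 1; then c = 6 − 1·4 = 2.
So P(t) = 1t² + 2, and P(1) = 3.

3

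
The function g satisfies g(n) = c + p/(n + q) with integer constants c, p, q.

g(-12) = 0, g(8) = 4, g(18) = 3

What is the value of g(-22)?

1

(g(n) − c)(n + q) = p for each data point; the three points give a linear system in c and q, then p follows.
Solving: c = 2, q = 2, p = 20, so g(n) = 2 + 20/(n + 2).
Then g(-22) = 2 + 20/(-20) = 1.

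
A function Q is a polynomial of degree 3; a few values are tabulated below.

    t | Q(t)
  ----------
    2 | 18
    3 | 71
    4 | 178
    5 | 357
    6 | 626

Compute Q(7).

1003

Write Q(t) = at³ + bt² + ct + d; the 5 given values yield a linear system in the 4 coefficients.
Solving, Q(t) = 3t³ - 4t + 2.
Then Q(7) = 1003.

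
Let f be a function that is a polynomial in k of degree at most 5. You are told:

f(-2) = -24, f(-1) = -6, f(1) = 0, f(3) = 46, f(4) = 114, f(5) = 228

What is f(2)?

Write f(k) = ak^5 + bk^4 + ck³ + dk² + ek + p; the 6 given values yield a linear system in the 6 coefficients.
Solving, the top 2 coefficients vanish, and f(k) = 2k³ - k² + k - 2.
Then f(2) = 12.

12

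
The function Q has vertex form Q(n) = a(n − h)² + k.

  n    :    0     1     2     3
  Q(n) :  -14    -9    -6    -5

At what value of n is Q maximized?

First differences 5, 3, 1; second difference -2 = 2a, so a = -1.
Expanding, the n-coefficient is −2ah = 2h; matching it to the data gives h = 3, and then k = -5.
So Q(n) = -1(n − 3)² − 5.
Hence h = 3.

3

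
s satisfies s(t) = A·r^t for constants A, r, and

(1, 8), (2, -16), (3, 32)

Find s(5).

Consecutive ratio: -16/8 = -2, and 32/(-16) = -2, so r = -2.
Then A·(-2)^1 = 8 gives A = -4, and s(t) = -4·(-2)^t.
s(5) = -4·(-2)^5 = 128.

128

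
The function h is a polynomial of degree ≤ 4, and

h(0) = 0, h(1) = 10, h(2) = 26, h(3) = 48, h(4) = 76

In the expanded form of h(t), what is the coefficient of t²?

First differences: 10, 16, 22, 28. Second differences: 6, 6, 6.
Level-2 differences are constant, so h has degree 2.
Fitting a degree-2 polynomial gives h(t) = 3t² + 7t.
The coefficient of t² is 3.

3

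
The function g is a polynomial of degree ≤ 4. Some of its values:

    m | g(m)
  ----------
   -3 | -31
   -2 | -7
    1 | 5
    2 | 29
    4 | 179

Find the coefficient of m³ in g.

2

Write g(m) = am^4 + bm³ + cm² + dm + e; the 5 given values yield a linear system in the 5 coefficients.
Solving, the leading coefficient vanishes, and g(m) = 2m³ + 3m² + m - 1.
The coefficient of m³ is 2.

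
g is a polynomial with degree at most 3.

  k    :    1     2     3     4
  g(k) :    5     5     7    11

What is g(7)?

Write g(k) = ak³ + bk² + ck + d; the 4 given values yield a linear system in the 4 coefficients.
Solving, the leading coefficient vanishes, and g(k) = k² - 3k + 7.
Then g(7) = 35.

35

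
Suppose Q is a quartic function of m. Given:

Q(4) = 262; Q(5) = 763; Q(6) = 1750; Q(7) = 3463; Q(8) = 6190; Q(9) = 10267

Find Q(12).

First differences: 501, 987, 1713, 2727, 4077. Second differences: 486, 726, 1014, 1350. Third differences: 240, 288, 336. Fourth differences: 48, 48.
Level-4 differences are constant, so Q has degree 4.
Fitting a degree-4 polynomial gives Q(m) = 2m^4 - 4m³ + m² - 2m - 2.
Then Q(12) = 34678.

34678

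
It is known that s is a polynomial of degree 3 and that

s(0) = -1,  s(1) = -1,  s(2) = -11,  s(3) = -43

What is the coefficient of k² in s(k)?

Write s(k) = ak³ + bk² + ck + d; the 4 given values yield a linear system in the 4 coefficients.
Solving, s(k) = -2k³ + k² + k - 1.
The coefficient of k² is 1.

1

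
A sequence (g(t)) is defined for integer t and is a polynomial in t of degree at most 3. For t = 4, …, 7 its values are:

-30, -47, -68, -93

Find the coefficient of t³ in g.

First differences: -17, -21, -25. Second differences: -4, -4.
Level-2 differences are constant, so g has degree 2.
Fitting a degree-2 polynomial gives g(t) = -2t² + t - 2.
The coefficient of t³ is 0.

0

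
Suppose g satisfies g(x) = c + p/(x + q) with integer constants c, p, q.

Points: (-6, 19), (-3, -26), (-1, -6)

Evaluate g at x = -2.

(g(x) − c)(x + q) = p for each data point; the three points give a linear system in c and q, then p follows.
Solving: c = 4, q = 4, p = -30, so g(x) = 4 − 30/(x + 4).
Then g(-2) = 4 − 30/2 = -11.

-11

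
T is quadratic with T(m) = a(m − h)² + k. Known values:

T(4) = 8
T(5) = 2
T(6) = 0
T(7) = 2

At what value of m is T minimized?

First differences -6, -2, 2; second difference 4 = 2a, so a = 2.
Expanding, the m-coefficient is −2ah = -4h; matching it to the data gives h = 6, and then k = 0.
So T(m) = 2(m − 6)² + 0.
Hence h = 6.

6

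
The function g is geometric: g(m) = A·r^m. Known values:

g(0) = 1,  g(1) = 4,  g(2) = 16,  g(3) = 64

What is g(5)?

Consecutive ratio: 4/1 = 4, and 16/4 = 4, so r = 4.
Then A·4^0 = 1 gives A = 1, and g(m) = 1·4^m.
g(5) = 1·4^5 = 1024.

1024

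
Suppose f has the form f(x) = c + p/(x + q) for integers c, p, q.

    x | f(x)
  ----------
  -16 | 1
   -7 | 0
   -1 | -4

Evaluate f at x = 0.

-7

(f(x) − c)(x + q) = p for each data point; the three points give a linear system in c and q, then p follows.
Solving: c = 2, q = -2, p = 18, so f(x) = 2 + 18/(x − 2).
Then f(0) = 2 + 18/(-2) = -7.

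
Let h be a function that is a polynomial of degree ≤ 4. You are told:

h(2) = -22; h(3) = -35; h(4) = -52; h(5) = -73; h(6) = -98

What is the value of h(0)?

First differences: -13, -17, -21, -25. Second differences: -4, -4, -4.
Level-2 differences are constant, so h has degree 2.
Fitting a degree-2 polynomial gives h(m) = -2m² - 3m - 8.
Then h(0) = -8.

-8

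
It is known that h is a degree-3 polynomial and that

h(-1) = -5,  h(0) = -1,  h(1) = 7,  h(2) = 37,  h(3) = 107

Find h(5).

439

Write h(k) = ak³ + bk² + ck + d; the 5 given values yield a linear system in the 4 coefficients.
Solving, h(k) = 3k³ + 2k² + 3k - 1.
Then h(5) = 439.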